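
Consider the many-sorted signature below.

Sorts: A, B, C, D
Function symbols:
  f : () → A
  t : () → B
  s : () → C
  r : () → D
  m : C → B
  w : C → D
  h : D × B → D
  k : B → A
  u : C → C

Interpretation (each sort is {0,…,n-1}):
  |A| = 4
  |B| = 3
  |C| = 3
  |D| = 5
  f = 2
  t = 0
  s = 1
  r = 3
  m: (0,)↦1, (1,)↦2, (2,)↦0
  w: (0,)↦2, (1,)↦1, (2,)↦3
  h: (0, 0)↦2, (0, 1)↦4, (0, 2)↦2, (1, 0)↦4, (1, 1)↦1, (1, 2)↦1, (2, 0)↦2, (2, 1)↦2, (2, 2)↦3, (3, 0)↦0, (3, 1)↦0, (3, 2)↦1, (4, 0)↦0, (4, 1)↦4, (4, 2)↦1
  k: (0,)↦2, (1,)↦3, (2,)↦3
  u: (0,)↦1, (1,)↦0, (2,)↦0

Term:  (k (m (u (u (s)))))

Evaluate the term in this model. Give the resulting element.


value = 3

  s = 1
  (u (s)) = u(1,) = 0
  (u (u (s))) = u(0,) = 1
  (m (u (u (s)))) = m(1,) = 2
  (k (m (u (u (s))))) = k(2,) = 3


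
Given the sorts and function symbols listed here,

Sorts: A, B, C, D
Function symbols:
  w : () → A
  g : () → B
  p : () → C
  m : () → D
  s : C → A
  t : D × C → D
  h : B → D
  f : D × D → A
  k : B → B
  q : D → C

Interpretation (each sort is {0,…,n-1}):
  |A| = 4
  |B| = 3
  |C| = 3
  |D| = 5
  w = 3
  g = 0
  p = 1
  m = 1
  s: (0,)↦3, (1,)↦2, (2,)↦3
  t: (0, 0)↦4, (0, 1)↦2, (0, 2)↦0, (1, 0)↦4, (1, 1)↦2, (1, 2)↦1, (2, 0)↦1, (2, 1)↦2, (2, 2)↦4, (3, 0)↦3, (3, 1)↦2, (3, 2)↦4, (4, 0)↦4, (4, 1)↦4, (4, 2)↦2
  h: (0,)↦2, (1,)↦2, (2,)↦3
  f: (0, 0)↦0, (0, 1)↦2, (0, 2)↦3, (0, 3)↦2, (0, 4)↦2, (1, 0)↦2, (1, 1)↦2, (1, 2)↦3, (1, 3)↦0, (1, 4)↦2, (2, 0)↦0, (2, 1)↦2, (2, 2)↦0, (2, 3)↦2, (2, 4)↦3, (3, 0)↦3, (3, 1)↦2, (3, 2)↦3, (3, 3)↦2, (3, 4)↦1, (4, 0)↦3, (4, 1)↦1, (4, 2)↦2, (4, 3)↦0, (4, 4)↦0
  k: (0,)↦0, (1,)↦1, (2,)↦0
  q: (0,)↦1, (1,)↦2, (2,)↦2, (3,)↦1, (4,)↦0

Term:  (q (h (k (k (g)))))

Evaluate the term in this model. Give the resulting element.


value = 2

  g = 0
  (k (g)) = k(0,) = 0
  (k (k (g))) = k(0,) = 0
  (h (k (k (g)))) = h(0,) = 2
  (q (h (k (k (g))))) = q(2,) = 2


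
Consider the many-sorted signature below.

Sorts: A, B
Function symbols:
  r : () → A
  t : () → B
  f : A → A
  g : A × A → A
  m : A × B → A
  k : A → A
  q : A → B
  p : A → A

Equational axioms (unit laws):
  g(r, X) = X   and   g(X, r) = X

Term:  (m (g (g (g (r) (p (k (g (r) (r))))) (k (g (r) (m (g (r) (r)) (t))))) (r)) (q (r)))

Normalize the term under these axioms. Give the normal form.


1. (m (g (g (g (r) (p (k (g (r) (r))))) (k (g (r) (m (g (r) (r)) (t))))) (r)) (q (r)))  →  (m (g (g (r) (p (k (g (r) (r))))) (k (g (r) (m (g (r) (r)) (t))))) (q (r)))
2. (m (g (g (r) (p (k (g (r) (r))))) (k (g (r) (m (g (r) (r)) (t))))) (q (r)))  →  (m (g (p (k (g (r) (r)))) (k (g (r) (m (g (r) (r)) (t))))) (q (r)))
3. (m (g (p (k (g (r) (r)))) (k (g (r) (m (g (r) (r)) (t))))) (q (r)))  →  (m (g (p (k (r))) (k (g (r) (m (g (r) (r)) (t))))) (q (r)))
4. (m (g (p (k (r))) (k (g (r) (m (g (r) (r)) (t))))) (q (r)))  →  (m (g (p (k (r))) (k (m (g (r) (r)) (t)))) (q (r)))
5. (m (g (p (k (r))) (k (m (g (r) (r)) (t)))) (q (r)))  →  (m (g (p (k (r))) (k (m (r) (t)))) (q (r)))

normal form = (m (g (p (k (r))) (k (m (r) (t)))) (q (r)))


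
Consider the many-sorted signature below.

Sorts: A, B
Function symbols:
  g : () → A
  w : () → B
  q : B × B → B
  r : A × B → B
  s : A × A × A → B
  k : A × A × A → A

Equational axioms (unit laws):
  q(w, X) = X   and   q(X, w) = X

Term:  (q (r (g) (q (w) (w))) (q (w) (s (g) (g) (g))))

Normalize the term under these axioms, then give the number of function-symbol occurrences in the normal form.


1. (q (r (g) (q (w) (w))) (q (w) (s (g) (g) (g))))  →  (q (r (g) (w)) (q (w) (s (g) (g) (g))))
2. (q (r (g) (w)) (q (w) (s (g) (g) (g))))  →  (q (r (g) (w)) (s (g) (g) (g)))
normal form: (q (r (g) (w)) (s (g) (g) (g)))

size = 8


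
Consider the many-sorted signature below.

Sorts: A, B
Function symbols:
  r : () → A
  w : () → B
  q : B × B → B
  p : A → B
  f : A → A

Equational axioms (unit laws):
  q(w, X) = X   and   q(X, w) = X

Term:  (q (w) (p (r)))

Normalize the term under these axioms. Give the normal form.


1. (q (w) (p (r)))  →  (p (r))

normal form = (p (r))


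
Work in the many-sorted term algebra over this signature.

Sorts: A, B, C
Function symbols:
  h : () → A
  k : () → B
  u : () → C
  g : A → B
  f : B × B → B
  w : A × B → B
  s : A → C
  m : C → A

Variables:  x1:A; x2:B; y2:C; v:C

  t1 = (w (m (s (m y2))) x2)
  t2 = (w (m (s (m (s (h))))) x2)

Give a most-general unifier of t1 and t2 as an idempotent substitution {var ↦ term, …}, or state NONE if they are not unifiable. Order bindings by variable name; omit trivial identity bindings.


{y2 ↦ (s (h))}


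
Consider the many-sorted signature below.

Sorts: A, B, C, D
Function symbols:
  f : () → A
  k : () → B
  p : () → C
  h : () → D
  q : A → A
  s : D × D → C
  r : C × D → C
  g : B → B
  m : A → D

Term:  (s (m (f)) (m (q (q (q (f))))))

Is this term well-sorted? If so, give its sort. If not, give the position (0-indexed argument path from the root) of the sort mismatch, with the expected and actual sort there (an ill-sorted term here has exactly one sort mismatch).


    (f) : A
  (m (f)) : D
          (f) : A
        (q (f)) : A
      (q (q (f))) : A
    (q (q (q (f)))) : A
  (m (q (q (q (f))))) : D
(s (m (f)) (m (q (q (q (f)))))) : C

well-sorted; sort = C


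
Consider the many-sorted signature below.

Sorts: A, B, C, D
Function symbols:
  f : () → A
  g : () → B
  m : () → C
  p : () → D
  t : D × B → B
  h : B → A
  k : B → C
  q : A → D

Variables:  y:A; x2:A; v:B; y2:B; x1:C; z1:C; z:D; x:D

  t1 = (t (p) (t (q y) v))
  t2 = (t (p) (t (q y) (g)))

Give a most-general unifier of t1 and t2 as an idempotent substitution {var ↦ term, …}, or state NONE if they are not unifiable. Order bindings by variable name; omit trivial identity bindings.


{v ↦ (g)}


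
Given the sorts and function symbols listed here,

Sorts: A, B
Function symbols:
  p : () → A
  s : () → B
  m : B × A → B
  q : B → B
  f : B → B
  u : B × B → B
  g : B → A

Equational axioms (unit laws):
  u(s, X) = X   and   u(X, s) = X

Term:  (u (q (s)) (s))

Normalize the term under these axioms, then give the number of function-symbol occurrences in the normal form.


size = 2

1. (u (q (s)) (s))  →  (q (s))
normal form: (q (s))


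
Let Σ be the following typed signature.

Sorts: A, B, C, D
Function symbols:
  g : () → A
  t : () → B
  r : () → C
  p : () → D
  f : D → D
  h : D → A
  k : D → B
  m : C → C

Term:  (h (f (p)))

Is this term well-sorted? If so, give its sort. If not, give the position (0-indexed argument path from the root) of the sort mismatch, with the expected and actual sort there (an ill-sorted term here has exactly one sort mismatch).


    (p) : D
  (f (p)) : D
(h (f (p))) : A

well-sorted; sort = A


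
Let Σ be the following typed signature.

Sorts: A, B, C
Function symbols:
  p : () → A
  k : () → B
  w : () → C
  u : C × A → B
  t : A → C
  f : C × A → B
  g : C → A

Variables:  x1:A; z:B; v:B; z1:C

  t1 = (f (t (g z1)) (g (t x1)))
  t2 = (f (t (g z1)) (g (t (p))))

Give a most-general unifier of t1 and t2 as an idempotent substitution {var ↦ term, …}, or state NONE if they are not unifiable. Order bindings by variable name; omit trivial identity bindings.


{x1 ↦ (p)}


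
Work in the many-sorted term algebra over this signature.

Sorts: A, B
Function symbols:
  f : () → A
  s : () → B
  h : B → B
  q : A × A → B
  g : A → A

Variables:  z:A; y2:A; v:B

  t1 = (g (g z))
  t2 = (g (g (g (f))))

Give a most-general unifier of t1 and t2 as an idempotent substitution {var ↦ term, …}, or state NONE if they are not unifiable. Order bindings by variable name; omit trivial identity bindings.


{z ↦ (g (f))}


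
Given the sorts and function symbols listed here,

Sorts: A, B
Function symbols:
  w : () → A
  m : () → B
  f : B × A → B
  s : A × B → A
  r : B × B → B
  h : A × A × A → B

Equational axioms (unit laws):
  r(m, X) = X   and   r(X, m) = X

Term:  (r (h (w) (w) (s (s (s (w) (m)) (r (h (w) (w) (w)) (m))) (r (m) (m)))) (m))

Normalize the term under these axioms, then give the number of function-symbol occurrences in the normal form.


1. (r (h (w) (w) (s (s (s (w) (m)) (r (h (w) (w) (w)) (m))) (r (m) (m)))) (m))  →  (h (w) (w) (s (s (s (w) (m)) (r (h (w) (w) (w)) (m))) (r (m) (m))))
2. (h (w) (w) (s (s (s (w) (m)) (r (h (w) (w) (w)) (m))) (r (m) (m))))  →  (h (w) (w) (s (s (s (w) (m)) (h (w) (w) (w))) (r (m) (m))))
3. (h (w) (w) (s (s (s (w) (m)) (h (w) (w) (w))) (r (m) (m))))  →  (h (w) (w) (s (s (s (w) (m)) (h (w) (w) (w))) (m)))
normal form: (h (w) (w) (s (s (s (w) (m)) (h (w) (w) (w))) (m)))

size = 13


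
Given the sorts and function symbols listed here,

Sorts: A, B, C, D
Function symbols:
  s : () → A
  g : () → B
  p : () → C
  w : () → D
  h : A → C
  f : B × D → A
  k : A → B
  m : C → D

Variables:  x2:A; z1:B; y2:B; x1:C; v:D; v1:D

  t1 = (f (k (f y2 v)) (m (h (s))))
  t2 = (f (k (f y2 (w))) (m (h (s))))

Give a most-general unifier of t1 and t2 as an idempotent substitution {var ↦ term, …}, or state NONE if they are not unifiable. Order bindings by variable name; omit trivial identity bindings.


{v ↦ (w)}


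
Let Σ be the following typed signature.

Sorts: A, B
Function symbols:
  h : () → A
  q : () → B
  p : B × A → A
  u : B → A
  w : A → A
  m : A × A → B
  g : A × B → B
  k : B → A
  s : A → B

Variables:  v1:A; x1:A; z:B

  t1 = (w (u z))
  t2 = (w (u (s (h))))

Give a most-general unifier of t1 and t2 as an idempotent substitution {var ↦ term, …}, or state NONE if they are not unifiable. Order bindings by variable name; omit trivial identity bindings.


{z ↦ (s (h))}


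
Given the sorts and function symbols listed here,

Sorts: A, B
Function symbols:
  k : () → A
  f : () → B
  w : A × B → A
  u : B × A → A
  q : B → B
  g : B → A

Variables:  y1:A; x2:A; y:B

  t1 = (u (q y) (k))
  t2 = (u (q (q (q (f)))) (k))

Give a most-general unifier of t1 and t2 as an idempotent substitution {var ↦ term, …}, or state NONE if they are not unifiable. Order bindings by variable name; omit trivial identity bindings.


{y ↦ (q (q (f)))}


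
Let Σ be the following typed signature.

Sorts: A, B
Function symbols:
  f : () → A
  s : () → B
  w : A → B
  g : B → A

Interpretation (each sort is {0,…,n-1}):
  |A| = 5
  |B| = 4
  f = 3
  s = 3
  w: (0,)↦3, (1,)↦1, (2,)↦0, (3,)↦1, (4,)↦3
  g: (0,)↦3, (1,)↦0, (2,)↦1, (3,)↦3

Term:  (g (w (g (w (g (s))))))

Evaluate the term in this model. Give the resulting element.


  s = 3
  (g (s)) = g(3,) = 3
  (w (g (s))) = w(3,) = 1
  (g (w (g (s)))) = g(1,) = 0
  (w (g (w (g (s))))) = w(0,) = 3
  (g (w (g (w (g (s)))))) = g(3,) = 3

value = 3


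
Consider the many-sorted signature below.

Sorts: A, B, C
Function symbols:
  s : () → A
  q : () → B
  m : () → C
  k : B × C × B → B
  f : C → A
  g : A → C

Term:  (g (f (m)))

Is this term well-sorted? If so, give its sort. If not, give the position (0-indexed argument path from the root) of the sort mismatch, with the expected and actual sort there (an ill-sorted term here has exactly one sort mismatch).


    (m) : C
  (f (m)) : A
(g (f (m))) : C

well-sorted; sort = C


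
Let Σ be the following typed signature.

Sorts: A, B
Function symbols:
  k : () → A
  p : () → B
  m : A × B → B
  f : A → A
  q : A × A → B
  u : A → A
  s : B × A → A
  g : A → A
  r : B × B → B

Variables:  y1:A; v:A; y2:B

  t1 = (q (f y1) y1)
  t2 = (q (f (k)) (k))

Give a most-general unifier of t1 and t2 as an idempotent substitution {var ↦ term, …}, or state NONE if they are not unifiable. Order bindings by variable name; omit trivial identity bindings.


{y1 ↦ (k)}


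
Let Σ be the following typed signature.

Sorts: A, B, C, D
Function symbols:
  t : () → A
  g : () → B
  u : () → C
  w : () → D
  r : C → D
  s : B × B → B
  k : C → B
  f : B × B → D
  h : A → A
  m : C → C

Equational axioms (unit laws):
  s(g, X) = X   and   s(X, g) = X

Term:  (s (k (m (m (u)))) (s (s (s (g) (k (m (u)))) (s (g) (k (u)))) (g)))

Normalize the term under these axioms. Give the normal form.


normal form = (s (k (m (m (u)))) (s (k (m (u))) (k (u))))

1. (s (k (m (m (u)))) (s (s (s (g) (k (m (u)))) (s (g) (k (u)))) (g)))  →  (s (k (m (m (u)))) (s (s (g) (k (m (u)))) (s (g) (k (u)))))
2. (s (k (m (m (u)))) (s (s (g) (k (m (u)))) (s (g) (k (u)))))  →  (s (k (m (m (u)))) (s (k (m (u))) (s (g) (k (u)))))
3. (s (k (m (m (u)))) (s (k (m (u))) (s (g) (k (u)))))  →  (s (k (m (m (u)))) (s (k (m (u))) (k (u))))


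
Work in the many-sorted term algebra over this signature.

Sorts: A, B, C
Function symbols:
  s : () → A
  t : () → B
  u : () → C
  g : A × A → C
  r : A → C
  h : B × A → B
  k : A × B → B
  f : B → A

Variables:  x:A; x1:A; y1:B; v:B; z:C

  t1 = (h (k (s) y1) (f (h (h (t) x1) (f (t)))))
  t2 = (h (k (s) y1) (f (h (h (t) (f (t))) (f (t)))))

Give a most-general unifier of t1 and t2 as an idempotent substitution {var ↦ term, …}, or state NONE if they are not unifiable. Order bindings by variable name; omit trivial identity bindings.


{x1 ↦ (f (t))}


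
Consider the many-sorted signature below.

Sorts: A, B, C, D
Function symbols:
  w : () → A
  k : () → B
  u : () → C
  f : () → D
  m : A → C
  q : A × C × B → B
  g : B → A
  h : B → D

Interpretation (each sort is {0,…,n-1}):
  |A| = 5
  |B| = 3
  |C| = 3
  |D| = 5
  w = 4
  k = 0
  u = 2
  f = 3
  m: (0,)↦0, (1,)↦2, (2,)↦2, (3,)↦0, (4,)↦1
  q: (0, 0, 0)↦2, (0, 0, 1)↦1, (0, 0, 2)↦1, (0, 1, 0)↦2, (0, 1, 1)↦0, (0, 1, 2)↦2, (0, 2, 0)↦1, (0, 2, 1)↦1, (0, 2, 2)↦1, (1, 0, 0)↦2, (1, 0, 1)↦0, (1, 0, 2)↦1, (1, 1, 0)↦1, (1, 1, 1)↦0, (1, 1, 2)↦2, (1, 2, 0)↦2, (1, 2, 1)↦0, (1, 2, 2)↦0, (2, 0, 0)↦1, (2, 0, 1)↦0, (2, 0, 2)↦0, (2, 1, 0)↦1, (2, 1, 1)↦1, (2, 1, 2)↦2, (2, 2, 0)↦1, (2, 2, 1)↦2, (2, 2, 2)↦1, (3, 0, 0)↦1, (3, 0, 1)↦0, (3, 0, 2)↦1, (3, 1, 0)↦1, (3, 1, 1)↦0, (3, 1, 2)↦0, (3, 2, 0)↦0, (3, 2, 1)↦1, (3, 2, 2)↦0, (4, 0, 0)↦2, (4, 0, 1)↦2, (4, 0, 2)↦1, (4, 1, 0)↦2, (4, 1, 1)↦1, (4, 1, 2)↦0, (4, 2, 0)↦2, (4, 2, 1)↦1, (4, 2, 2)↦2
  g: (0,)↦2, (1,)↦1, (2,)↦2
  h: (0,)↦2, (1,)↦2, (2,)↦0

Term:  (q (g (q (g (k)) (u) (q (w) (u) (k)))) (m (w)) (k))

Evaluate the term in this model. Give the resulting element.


value = 1

  k = 0
  (g (k)) = g(0,) = 2
  u = 2
  w = 4
  u = 2
  k = 0
  (q (w) (u) (k)) = q(4, 2, 0) = 2
  (q (g (k)) (u) (q (w) (u) (k))) = q(2, 2, 2) = 1
  (g (q (g (k)) (u) (q (w) (u) (k)))) = g(1,) = 1
  w = 4
  (m (w)) = m(4,) = 1
  k = 0
  (q (g (q (g (k)) (u) (q (w) (u) (k)))) (m (w)) (k)) = q(1, 1, 0) = 1


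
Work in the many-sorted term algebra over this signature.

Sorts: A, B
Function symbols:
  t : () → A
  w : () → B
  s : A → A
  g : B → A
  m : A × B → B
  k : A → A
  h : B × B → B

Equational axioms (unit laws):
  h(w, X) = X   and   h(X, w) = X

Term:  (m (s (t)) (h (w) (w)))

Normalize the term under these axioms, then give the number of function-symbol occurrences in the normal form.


size = 4

1. (m (s (t)) (h (w) (w)))  →  (m (s (t)) (w))
normal form: (m (s (t)) (w))


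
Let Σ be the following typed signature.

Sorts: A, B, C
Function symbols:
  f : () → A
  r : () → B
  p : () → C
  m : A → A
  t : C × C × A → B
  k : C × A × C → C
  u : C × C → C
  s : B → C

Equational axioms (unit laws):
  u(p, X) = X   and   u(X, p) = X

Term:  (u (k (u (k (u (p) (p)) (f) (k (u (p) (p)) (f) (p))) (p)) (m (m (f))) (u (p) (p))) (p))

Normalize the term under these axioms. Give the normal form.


normal form = (k (k (p) (f) (k (p) (f) (p))) (m (m (f))) (p))

1. (u (k (u (k (u (p) (p)) (f) (k (u (p) (p)) (f) (p))) (p)) (m (m (f))) (u (p) (p))) (p))  →  (k (u (k (u (p) (p)) (f) (k (u (p) (p)) (f) (p))) (p)) (m (m (f))) (u (p) (p)))
2. (k (u (k (u (p) (p)) (f) (k (u (p) (p)) (f) (p))) (p)) (m (m (f))) (u (p) (p)))  →  (k (k (u (p) (p)) (f) (k (u (p) (p)) (f) (p))) (m (m (f))) (u (p) (p)))
3. (k (k (u (p) (p)) (f) (k (u (p) (p)) (f) (p))) (m (m (f))) (u (p) (p)))  →  (k (k (p) (f) (k (u (p) (p)) (f) (p))) (m (m (f))) (u (p) (p)))
4. (k (k (p) (f) (k (u (p) (p)) (f) (p))) (m (m (f))) (u (p) (p)))  →  (k (k (p) (f) (k (p) (f) (p))) (m (m (f))) (u (p) (p)))
5. (k (k (p) (f) (k (p) (f) (p))) (m (m (f))) (u (p) (p)))  →  (k (k (p) (f) (k (p) (f) (p))) (m (m (f))) (p))


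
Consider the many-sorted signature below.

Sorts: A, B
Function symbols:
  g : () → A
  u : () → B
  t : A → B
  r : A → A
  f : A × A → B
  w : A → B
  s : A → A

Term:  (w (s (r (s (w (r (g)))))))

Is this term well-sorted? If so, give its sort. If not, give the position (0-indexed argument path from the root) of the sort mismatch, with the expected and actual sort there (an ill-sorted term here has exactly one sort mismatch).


            (g) : A
          (r (g)) : A
        (w (r (g))) : B
      (s (w (r (g)))) : ✗ arg 0 at [0, 0, 0, 0] has sort B, expected A

ill-sorted at position [0, 0, 0, 0]: expected A, got B


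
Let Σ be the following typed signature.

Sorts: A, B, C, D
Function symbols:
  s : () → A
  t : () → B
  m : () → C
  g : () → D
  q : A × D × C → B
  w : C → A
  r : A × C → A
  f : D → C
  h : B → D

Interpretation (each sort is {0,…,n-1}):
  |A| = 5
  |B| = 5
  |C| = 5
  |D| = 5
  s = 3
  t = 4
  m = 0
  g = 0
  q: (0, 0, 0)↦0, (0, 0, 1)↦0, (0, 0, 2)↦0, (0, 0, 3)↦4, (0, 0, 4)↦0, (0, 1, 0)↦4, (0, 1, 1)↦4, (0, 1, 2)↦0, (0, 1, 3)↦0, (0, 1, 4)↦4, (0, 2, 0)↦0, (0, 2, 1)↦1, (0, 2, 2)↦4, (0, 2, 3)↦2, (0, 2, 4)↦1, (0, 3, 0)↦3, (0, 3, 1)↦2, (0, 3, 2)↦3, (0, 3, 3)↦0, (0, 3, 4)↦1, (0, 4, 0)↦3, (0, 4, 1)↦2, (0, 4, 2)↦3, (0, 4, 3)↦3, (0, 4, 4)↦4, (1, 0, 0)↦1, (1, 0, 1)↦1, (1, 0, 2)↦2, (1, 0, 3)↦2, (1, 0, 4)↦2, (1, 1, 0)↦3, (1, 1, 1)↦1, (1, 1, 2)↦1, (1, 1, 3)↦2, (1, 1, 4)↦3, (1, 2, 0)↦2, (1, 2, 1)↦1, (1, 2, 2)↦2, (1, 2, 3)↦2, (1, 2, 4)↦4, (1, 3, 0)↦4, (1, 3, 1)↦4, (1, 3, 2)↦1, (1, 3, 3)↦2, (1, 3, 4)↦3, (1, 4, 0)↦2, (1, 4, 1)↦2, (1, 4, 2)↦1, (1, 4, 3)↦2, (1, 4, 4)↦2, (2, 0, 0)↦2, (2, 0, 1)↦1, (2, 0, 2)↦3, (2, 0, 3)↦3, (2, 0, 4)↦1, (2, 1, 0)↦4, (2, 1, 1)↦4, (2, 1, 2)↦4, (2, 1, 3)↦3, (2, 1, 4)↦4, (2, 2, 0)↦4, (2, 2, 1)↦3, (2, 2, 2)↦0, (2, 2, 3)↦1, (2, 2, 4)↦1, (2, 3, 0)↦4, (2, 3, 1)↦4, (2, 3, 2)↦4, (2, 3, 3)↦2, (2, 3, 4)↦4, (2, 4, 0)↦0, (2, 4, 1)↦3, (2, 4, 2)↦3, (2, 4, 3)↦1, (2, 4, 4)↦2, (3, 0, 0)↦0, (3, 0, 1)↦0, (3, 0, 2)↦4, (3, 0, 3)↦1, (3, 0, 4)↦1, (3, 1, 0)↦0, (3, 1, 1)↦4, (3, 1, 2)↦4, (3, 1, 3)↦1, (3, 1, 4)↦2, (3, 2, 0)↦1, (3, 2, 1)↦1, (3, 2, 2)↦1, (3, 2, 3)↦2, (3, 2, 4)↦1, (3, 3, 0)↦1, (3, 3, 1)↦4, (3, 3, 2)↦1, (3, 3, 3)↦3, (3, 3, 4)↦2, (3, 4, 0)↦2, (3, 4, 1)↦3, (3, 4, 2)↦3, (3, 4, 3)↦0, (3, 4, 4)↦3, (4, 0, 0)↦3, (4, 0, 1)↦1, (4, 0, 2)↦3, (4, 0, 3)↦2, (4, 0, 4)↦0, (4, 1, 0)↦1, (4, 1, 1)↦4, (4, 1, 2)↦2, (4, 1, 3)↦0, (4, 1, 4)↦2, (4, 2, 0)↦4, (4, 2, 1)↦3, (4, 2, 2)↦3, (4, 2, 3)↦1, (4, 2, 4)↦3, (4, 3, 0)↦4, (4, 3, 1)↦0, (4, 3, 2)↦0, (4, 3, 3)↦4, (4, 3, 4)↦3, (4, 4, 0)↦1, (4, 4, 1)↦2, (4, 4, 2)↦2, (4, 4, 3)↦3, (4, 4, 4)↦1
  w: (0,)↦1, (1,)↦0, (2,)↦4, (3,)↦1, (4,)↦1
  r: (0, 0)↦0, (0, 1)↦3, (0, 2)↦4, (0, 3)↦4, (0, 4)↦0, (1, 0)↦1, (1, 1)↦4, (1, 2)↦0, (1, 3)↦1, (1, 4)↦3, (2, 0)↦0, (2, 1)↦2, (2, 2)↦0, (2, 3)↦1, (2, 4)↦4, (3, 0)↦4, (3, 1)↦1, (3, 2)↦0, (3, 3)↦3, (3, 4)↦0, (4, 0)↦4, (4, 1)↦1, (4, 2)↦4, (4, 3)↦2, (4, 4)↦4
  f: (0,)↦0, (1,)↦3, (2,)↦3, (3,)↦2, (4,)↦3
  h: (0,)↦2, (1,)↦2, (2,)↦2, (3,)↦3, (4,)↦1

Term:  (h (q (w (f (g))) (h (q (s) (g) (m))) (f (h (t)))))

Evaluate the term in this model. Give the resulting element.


value = 2

  g = 0
  (f (g)) = f(0,) = 0
  (w (f (g))) = w(0,) = 1
  s = 3
  g = 0
  m = 0
  (q (s) (g) (m)) = q(3, 0, 0) = 0
  (h (q (s) (g) (m))) = h(0,) = 2
  t = 4
  (h (t)) = h(4,) = 1
  (f (h (t))) = f(1,) = 3
  (q (w (f (g))) (h (q (s) (g) (m))) (f (h (t)))) = q(1, 2, 3) = 2
  (h (q (w (f (g))) (h (q (s) (g) (m))) (f (h (t))))) = h(2,) = 2


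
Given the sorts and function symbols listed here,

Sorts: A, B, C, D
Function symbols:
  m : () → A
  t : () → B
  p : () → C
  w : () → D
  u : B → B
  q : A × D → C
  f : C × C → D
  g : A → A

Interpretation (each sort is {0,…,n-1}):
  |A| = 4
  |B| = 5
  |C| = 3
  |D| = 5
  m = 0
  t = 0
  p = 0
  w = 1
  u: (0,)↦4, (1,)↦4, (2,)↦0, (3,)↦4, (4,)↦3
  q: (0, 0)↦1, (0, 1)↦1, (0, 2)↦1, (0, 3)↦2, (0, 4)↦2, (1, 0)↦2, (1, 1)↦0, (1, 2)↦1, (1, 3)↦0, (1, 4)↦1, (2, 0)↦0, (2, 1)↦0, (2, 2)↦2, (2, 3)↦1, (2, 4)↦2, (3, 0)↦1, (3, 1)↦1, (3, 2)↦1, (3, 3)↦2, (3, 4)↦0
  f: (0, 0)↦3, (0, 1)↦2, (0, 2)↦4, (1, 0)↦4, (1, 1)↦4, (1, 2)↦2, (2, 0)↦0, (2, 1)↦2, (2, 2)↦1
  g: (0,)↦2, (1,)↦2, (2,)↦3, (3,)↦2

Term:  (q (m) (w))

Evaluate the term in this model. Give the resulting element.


value = 1

  m = 0
  w = 1
  (q (m) (w)) = q(0, 1) = 1


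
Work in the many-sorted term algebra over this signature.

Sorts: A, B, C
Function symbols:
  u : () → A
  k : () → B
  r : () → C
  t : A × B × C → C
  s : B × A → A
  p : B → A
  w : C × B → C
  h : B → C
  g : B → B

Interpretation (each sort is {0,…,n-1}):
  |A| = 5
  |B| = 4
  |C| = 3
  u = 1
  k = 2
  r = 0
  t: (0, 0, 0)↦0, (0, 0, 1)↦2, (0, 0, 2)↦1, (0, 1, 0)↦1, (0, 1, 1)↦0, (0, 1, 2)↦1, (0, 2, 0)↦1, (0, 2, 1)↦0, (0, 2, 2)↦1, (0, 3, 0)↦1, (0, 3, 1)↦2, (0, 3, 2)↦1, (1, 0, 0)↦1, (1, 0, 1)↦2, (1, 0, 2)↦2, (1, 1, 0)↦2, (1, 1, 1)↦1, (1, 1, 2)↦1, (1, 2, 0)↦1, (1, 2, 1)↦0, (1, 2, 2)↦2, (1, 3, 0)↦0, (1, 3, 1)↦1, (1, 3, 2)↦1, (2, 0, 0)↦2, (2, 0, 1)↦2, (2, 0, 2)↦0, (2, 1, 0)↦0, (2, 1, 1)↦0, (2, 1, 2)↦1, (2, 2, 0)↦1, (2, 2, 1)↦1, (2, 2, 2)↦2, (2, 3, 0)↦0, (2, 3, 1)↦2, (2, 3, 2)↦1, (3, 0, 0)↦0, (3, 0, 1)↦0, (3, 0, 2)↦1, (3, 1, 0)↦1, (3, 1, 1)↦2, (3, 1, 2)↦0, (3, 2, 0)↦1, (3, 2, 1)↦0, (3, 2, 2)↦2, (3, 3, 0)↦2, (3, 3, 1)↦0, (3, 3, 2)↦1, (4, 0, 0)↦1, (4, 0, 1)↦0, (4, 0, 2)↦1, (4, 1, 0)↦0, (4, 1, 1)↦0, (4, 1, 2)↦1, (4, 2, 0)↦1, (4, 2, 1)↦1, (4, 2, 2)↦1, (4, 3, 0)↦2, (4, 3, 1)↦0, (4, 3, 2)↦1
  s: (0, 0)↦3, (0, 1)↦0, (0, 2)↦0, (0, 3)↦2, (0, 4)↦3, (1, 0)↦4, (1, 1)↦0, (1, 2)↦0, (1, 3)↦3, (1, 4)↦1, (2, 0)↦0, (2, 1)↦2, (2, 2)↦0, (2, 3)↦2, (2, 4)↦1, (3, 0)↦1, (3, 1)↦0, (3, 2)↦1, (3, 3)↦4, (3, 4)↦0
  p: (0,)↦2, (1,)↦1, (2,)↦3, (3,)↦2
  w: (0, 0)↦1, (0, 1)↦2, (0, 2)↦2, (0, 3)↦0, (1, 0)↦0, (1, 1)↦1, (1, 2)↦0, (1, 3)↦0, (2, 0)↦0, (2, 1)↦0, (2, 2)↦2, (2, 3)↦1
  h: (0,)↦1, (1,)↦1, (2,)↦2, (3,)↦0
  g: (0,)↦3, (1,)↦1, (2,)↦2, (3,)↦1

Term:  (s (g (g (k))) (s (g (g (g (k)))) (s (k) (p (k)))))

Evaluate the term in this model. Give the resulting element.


  k = 2
  (g (k)) = g(2,) = 2
  (g (g (k))) = g(2,) = 2
  k = 2
  (g (k)) = g(2,) = 2
  (g (g (k))) = g(2,) = 2
  (g (g (g (k)))) = g(2,) = 2
  k = 2
  k = 2
  (p (k)) = p(2,) = 3
  (s (k) (p (k))) = s(2, 3) = 2
  (s (g (g (g (k)))) (s (k) (p (k)))) = s(2, 2) = 0
  (s (g (g (k))) (s (g (g (g (k)))) (s (k) (p (k))))) = s(2, 0) = 0

value = 0


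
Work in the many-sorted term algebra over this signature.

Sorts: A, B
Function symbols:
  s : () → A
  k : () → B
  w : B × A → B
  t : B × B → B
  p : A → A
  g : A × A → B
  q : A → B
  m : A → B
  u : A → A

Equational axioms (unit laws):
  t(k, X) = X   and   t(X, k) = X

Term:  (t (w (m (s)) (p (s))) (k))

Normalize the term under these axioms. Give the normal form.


normal form = (w (m (s)) (p (s)))

1. (t (w (m (s)) (p (s))) (k))  →  (w (m (s)) (p (s)))


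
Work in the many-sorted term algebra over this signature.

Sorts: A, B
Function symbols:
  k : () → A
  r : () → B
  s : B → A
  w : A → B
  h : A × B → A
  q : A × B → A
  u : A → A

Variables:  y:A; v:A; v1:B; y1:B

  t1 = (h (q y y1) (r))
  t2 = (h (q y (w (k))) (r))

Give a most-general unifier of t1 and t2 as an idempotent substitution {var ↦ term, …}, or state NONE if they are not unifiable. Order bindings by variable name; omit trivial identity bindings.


{y1 ↦ (w (k))}


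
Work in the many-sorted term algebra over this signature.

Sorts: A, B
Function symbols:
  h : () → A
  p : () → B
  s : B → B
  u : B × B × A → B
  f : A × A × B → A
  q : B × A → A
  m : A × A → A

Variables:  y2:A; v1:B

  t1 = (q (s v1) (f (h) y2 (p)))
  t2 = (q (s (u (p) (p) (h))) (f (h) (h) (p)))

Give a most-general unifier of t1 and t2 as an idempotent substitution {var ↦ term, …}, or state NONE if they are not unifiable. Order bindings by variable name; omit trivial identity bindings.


{v1 ↦ (u (p) (p) (h)), y2 ↦ (h)}


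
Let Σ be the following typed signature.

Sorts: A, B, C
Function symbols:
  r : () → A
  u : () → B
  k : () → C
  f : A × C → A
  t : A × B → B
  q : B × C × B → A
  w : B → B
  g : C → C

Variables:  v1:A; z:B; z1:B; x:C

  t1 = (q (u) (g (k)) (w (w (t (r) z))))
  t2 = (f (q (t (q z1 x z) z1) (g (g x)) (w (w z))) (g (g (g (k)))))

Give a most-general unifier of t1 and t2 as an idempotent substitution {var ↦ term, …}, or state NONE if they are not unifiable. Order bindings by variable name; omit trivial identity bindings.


head clash or occurs-check failure — not unifiable

NONE (not unifiable)


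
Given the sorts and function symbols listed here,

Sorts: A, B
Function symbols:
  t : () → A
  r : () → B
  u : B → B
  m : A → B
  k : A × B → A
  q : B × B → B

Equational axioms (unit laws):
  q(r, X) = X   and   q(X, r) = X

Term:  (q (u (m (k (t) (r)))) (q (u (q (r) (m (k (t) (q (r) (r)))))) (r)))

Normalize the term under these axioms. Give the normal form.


1. (q (u (m (k (t) (r)))) (q (u (q (r) (m (k (t) (q (r) (r)))))) (r)))  →  (q (u (m (k (t) (r)))) (u (q (r) (m (k (t) (q (r) (r)))))))
2. (q (u (m (k (t) (r)))) (u (q (r) (m (k (t) (q (r) (r)))))))  →  (q (u (m (k (t) (r)))) (u (m (k (t) (q (r) (r))))))
3. (q (u (m (k (t) (r)))) (u (m (k (t) (q (r) (r))))))  →  (q (u (m (k (t) (r)))) (u (m (k (t) (r)))))

normal form = (q (u (m (k (t) (r)))) (u (m (k (t) (r)))))


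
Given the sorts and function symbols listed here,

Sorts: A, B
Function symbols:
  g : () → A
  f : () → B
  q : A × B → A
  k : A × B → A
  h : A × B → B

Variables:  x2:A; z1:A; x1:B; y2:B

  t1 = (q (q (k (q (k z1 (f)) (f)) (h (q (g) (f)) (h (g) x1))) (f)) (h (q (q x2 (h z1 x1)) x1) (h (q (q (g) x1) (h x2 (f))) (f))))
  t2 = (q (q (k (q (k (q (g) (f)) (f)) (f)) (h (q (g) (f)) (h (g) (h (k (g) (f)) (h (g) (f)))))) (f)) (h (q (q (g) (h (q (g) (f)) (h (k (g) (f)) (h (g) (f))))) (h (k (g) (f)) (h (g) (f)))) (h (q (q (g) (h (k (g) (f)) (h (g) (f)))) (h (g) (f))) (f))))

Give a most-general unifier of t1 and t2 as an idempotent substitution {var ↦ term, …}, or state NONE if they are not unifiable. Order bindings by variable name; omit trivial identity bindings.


{x1 ↦ (h (k (g) (f)) (h (g) (f))), x2 ↦ (g), z1 ↦ (q (g) (f))}


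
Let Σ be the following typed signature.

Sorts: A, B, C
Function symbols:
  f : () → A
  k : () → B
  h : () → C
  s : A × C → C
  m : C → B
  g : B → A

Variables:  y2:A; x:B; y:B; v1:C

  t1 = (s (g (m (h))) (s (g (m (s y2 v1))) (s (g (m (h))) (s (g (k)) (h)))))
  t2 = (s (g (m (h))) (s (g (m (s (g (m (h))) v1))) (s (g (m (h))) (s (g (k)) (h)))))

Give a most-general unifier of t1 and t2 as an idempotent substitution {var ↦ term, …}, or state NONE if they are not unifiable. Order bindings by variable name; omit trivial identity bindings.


{y2 ↦ (g (m (h)))}


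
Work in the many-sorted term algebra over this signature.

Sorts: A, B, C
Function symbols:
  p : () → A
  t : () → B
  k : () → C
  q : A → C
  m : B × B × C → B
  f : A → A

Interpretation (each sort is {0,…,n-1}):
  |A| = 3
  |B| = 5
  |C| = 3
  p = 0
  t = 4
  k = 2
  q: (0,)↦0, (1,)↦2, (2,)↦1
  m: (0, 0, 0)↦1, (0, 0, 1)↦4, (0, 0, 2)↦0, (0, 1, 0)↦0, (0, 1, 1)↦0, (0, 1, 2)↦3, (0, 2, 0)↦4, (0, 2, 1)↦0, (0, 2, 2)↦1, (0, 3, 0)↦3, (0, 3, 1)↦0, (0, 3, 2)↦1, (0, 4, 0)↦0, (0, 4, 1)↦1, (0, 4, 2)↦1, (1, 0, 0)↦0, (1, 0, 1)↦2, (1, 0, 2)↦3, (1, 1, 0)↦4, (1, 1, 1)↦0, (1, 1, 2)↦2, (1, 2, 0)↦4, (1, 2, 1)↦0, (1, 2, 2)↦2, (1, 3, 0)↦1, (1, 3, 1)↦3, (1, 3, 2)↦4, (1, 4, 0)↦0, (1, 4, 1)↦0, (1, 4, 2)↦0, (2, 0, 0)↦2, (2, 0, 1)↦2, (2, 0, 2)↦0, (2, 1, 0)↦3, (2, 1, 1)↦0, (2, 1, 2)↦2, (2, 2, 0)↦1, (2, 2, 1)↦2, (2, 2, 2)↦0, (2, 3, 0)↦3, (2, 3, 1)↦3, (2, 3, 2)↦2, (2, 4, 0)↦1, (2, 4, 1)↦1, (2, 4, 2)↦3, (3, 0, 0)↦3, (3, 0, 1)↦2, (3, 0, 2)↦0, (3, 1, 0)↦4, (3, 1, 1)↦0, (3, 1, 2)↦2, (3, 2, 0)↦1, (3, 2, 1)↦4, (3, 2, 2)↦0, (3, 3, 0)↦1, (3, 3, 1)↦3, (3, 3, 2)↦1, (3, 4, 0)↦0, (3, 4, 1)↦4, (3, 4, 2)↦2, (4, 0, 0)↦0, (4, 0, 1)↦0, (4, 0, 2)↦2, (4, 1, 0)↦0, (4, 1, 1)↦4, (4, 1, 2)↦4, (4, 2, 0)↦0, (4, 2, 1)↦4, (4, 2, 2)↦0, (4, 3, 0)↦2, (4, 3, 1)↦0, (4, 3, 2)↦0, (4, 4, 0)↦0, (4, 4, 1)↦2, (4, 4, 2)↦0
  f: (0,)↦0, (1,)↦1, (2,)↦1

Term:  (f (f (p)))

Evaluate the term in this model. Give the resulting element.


value = 0

  p = 0
  (f (p)) = f(0,) = 0
  (f (f (p))) = f(0,) = 0


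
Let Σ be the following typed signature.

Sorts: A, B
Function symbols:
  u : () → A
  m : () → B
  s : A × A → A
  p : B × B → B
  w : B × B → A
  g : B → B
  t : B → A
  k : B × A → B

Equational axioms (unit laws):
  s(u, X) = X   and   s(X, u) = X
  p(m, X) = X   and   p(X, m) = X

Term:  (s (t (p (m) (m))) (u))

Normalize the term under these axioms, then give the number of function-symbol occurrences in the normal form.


1. (s (t (p (m) (m))) (u))  →  (t (p (m) (m)))
2. (t (p (m) (m)))  →  (t (m))
normal form: (t (m))

size = 2


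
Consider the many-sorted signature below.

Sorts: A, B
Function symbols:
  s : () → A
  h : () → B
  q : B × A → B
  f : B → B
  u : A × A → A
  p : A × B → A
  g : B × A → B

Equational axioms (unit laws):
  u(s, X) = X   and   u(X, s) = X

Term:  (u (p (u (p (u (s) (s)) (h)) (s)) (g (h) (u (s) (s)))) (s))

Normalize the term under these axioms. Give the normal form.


1. (u (p (u (p (u (s) (s)) (h)) (s)) (g (h) (u (s) (s)))) (s))  →  (p (u (p (u (s) (s)) (h)) (s)) (g (h) (u (s) (s))))
2. (p (u (p (u (s) (s)) (h)) (s)) (g (h) (u (s) (s))))  →  (p (p (u (s) (s)) (h)) (g (h) (u (s) (s))))
3. (p (p (u (s) (s)) (h)) (g (h) (u (s) (s))))  →  (p (p (s) (h)) (g (h) (u (s) (s))))
4. (p (p (s) (h)) (g (h) (u (s) (s))))  →  (p (p (s) (h)) (g (h) (s)))

normal form = (p (p (s) (h)) (g (h) (s)))


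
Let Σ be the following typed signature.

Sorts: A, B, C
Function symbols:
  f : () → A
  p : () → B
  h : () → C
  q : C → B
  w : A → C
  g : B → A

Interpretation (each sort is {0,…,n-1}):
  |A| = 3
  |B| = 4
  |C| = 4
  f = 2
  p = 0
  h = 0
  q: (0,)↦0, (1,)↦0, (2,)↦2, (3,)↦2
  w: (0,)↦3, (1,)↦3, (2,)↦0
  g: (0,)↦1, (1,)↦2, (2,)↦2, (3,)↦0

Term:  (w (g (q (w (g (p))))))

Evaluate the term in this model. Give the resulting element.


  p = 0
  (g (p)) = g(0,) = 1
  (w (g (p))) = w(1,) = 3
  (q (w (g (p)))) = q(3,) = 2
  (g (q (w (g (p))))) = g(2,) = 2
  (w (g (q (w (g (p)))))) = w(2,) = 0

value = 0


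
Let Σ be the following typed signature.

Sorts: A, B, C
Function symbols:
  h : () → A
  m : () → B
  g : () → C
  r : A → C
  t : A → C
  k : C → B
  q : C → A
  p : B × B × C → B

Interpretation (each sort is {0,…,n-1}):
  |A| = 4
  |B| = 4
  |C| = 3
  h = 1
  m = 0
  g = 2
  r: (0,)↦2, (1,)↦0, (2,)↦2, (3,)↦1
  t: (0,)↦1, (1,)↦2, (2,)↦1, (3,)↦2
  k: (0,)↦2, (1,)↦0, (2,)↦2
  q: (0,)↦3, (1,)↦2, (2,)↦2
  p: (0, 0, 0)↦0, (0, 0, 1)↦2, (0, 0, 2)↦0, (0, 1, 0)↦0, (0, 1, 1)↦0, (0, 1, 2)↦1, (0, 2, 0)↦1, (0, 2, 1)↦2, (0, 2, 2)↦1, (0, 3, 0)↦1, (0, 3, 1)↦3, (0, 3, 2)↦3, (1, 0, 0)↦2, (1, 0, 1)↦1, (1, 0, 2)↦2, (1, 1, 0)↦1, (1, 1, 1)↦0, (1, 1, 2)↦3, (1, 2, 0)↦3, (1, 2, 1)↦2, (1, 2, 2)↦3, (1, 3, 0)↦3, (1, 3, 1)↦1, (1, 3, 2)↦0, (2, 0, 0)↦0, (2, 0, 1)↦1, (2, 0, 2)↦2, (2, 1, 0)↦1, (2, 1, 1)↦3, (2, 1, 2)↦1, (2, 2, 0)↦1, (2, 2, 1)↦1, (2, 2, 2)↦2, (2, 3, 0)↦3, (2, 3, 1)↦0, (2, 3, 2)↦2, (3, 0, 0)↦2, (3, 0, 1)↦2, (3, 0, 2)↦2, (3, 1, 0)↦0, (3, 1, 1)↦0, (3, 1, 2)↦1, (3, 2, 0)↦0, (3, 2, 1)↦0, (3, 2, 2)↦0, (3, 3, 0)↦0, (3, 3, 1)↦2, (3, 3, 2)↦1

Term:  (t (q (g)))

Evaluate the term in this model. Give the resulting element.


  g = 2
  (q (g)) = q(2,) = 2
  (t (q (g))) = t(2,) = 1

value = 1


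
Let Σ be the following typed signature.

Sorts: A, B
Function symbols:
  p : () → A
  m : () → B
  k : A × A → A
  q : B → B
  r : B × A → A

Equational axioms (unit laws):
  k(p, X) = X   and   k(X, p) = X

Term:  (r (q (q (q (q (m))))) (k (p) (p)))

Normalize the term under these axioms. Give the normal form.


normal form = (r (q (q (q (q (m))))) (p))

1. (r (q (q (q (q (m))))) (k (p) (p)))  →  (r (q (q (q (q (m))))) (p))


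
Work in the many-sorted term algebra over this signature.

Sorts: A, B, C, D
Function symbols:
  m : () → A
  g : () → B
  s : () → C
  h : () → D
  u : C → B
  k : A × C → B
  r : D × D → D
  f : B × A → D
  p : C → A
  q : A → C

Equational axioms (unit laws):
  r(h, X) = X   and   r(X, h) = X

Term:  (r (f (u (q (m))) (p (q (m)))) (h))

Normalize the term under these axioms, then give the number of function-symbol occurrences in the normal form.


size = 7

1. (r (f (u (q (m))) (p (q (m)))) (h))  →  (f (u (q (m))) (p (q (m))))
normal form: (f (u (q (m))) (p (q (m))))


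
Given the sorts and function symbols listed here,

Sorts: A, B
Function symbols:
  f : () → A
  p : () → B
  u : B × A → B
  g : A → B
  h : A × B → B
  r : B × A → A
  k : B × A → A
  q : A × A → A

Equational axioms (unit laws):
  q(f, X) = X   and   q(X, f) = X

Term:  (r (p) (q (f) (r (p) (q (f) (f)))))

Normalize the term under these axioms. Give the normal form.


normal form = (r (p) (r (p) (f)))

1. (r (p) (q (f) (r (p) (q (f) (f)))))  →  (r (p) (r (p) (q (f) (f))))
2. (r (p) (r (p) (q (f) (f))))  →  (r (p) (r (p) (f)))


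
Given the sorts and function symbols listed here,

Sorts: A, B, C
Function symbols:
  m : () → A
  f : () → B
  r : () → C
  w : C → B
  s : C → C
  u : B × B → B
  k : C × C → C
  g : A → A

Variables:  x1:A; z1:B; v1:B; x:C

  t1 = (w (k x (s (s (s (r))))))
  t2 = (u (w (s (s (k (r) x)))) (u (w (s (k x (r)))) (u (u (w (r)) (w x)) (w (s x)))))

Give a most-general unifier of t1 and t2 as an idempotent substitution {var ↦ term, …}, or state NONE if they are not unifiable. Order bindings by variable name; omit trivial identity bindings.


NONE (not unifiable)

head clash or occurs-check failure — not unifiable


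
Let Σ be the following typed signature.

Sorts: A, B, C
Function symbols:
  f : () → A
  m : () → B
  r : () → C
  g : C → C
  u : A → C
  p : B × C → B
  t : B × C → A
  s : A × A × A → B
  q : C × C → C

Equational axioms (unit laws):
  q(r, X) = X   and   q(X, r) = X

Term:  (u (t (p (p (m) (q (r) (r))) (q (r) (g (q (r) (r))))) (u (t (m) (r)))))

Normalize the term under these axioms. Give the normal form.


1. (u (t (p (p (m) (q (r) (r))) (q (r) (g (q (r) (r))))) (u (t (m) (r)))))  →  (u (t (p (p (m) (r)) (q (r) (g (q (r) (r))))) (u (t (m) (r)))))
2. (u (t (p (p (m) (r)) (q (r) (g (q (r) (r))))) (u (t (m) (r)))))  →  (u (t (p (p (m) (r)) (g (q (r) (r)))) (u (t (m) (r)))))
3. (u (t (p (p (m) (r)) (g (q (r) (r)))) (u (t (m) (r)))))  →  (u (t (p (p (m) (r)) (g (r))) (u (t (m) (r)))))

normal form = (u (t (p (p (m) (r)) (g (r))) (u (t (m) (r)))))


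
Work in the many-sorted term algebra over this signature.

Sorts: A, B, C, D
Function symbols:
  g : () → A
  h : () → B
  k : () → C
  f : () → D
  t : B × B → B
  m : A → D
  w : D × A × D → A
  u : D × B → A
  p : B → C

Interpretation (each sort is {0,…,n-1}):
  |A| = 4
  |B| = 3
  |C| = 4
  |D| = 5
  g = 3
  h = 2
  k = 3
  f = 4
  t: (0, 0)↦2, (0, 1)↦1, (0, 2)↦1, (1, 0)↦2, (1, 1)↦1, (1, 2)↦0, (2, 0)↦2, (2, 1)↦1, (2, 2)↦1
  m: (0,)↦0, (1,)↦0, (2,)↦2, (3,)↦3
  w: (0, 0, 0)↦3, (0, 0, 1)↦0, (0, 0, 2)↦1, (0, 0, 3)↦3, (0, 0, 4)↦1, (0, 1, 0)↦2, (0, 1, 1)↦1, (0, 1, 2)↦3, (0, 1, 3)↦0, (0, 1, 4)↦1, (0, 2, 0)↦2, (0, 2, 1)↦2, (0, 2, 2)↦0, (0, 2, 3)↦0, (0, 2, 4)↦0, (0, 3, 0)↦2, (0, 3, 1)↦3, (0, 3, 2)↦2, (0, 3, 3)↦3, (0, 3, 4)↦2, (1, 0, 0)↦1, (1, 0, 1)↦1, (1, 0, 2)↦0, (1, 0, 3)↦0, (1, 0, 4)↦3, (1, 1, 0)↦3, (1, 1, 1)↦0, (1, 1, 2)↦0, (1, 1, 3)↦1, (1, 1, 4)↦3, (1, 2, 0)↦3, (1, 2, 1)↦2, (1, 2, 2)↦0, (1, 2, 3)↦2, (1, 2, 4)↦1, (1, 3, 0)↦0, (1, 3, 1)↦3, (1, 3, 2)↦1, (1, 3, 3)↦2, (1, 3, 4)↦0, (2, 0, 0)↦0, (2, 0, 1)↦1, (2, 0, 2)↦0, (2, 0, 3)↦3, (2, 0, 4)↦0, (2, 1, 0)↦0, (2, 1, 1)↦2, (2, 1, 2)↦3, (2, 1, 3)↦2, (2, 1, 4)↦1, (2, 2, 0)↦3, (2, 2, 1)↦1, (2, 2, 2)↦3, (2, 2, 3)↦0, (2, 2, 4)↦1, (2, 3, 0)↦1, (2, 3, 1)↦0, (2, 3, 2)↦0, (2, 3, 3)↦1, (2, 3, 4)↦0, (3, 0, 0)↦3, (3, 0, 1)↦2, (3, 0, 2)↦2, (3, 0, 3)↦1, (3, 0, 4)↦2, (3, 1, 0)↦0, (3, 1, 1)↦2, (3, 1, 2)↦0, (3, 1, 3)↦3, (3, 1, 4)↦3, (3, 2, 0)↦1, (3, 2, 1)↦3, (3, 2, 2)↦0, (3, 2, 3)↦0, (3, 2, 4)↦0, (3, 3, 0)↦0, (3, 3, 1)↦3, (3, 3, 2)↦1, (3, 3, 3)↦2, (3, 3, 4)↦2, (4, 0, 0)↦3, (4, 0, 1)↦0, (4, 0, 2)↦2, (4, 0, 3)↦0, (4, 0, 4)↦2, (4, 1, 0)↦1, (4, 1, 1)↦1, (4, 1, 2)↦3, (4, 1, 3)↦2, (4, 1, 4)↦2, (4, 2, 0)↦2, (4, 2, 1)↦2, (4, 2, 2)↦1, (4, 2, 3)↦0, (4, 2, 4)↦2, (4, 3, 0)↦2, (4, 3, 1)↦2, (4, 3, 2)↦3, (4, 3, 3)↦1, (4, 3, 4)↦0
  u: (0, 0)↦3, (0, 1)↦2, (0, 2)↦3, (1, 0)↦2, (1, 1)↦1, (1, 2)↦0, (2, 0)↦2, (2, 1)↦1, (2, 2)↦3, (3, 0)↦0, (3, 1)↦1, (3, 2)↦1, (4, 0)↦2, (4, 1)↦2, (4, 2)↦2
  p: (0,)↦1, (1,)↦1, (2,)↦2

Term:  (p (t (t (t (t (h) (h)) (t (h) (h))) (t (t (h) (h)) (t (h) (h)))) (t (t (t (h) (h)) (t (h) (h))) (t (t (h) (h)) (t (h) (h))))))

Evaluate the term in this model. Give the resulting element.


value = 1

  h = 2
  h = 2
  (t (h) (h)) = t(2, 2) = 1
  h = 2
  h = 2
  (t (h) (h)) = t(2, 2) = 1
  (t (t (h) (h)) (t (h) (h))) = t(1, 1) = 1
  h = 2
  h = 2
  (t (h) (h)) = t(2, 2) = 1
  h = 2
  h = 2
  (t (h) (h)) = t(2, 2) = 1
  (t (t (h) (h)) (t (h) (h))) = t(1, 1) = 1
  (t (t (t (h) (h)) (t (h) (h))) (t (t (h) (h)) (t (h) (h)))) = t(1, 1) = 1
  h = 2
  h = 2
  (t (h) (h)) = t(2, 2) = 1
  h = 2
  h = 2
  (t (h) (h)) = t(2, 2) = 1
  (t (t (h) (h)) (t (h) (h))) = t(1, 1) = 1
  h = 2
  h = 2
  (t (h) (h)) = t(2, 2) = 1
  h = 2
  h = 2
  (t (h) (h)) = t(2, 2) = 1
  (t (t (h) (h)) (t (h) (h))) = t(1, 1) = 1
  (t (t (t (h) (h)) (t (h) (h))) (t (t (h) (h)) (t (h) (h)))) = t(1, 1) = 1
  (t (t (t (t (h) (h)) (t (h) (h))) (t (t (h) (h)) (t (h) (h)))) (t (t (t (h) (h)) (t (h) (h))) (t (t (h) (h)) (t (h) (h))))) = t(1, 1) = 1
  (p (t (t (t (t (h) (h)) (t (h) (h))) (t (t (h) (h)) (t (h) (h)))) (t (t (t (h) (h)) (t (h) (h))) (t (t (h) (h)) (t (h) (h)))))) = p(1,) = 1


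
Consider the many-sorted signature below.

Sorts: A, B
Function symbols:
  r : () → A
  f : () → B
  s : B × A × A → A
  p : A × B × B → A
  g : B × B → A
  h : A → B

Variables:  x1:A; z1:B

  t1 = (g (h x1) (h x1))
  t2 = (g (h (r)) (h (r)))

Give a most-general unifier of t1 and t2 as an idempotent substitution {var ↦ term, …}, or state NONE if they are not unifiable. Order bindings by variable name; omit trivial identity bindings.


{x1 ↦ (r)}
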